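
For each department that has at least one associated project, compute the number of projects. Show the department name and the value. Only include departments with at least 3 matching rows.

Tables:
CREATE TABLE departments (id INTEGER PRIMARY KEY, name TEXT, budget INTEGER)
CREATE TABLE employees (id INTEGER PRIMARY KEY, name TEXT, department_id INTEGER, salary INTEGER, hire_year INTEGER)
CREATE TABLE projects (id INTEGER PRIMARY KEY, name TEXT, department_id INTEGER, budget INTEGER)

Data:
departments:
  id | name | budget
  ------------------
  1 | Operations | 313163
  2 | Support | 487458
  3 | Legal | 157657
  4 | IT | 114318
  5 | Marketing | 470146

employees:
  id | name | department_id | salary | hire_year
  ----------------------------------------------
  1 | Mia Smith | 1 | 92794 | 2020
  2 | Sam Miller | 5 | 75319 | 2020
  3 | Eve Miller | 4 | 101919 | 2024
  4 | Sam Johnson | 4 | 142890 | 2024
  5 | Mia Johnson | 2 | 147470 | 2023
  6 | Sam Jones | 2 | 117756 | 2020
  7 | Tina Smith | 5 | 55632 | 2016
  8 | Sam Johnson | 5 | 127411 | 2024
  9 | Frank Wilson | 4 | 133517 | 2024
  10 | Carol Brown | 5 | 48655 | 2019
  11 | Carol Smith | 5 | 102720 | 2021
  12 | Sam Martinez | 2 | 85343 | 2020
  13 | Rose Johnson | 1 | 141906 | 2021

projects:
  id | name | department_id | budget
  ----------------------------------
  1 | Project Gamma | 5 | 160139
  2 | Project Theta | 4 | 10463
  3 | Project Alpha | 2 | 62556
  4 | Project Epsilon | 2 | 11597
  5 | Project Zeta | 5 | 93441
SELECT p.name, COUNT(*) AS n FROM projects c JOIN departments p ON c.department_id = p.id GROUP BY p.id, p.name HAVING COUNT(*) >= 3

Execution result:
(no rows)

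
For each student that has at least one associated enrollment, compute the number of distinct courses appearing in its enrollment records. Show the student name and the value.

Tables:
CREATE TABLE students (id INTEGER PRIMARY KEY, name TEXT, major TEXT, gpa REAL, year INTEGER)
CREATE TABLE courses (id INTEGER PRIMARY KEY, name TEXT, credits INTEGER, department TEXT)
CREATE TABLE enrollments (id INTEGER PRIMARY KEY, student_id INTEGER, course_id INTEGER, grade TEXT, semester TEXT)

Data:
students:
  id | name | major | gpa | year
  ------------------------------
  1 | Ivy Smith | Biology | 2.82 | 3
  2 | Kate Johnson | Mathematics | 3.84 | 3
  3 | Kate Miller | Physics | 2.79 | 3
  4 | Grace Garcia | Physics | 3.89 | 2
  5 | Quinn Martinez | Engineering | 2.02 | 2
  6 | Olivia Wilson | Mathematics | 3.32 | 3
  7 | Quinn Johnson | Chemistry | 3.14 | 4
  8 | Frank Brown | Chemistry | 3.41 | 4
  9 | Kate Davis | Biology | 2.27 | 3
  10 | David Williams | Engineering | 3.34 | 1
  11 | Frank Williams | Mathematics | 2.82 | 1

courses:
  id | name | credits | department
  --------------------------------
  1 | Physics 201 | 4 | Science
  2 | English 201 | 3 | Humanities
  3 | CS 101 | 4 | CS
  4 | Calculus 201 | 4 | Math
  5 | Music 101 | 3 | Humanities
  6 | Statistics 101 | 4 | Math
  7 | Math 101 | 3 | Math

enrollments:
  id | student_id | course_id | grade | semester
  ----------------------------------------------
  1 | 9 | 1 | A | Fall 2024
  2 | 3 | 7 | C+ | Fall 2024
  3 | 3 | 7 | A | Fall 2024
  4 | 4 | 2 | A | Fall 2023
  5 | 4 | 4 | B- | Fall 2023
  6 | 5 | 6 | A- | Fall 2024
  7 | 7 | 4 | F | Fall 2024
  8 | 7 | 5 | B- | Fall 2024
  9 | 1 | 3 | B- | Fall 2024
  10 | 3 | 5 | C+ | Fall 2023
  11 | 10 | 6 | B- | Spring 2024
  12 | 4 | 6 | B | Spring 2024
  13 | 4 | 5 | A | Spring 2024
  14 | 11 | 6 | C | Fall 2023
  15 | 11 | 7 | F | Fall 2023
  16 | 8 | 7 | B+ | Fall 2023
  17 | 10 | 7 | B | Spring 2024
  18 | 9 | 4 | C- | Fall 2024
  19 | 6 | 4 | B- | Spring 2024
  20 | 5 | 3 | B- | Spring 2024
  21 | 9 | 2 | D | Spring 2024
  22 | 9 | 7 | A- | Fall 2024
SELECT p.name, COUNT(DISTINCT c.course_id) AS distinct_course_count FROM enrollments c JOIN students p ON c.student_id = p.id GROUP BY p.id, p.name

Execution result:
name | distinct_course_count
Ivy Smith | 1
Kate Miller | 2
Grace Garcia | 4
Quinn Martinez | 2
Olivia Wilson | 1
Quinn Johnson | 2
Frank Brown | 1
Kate Davis | 4
David Williams | 2
Frank Williams | 2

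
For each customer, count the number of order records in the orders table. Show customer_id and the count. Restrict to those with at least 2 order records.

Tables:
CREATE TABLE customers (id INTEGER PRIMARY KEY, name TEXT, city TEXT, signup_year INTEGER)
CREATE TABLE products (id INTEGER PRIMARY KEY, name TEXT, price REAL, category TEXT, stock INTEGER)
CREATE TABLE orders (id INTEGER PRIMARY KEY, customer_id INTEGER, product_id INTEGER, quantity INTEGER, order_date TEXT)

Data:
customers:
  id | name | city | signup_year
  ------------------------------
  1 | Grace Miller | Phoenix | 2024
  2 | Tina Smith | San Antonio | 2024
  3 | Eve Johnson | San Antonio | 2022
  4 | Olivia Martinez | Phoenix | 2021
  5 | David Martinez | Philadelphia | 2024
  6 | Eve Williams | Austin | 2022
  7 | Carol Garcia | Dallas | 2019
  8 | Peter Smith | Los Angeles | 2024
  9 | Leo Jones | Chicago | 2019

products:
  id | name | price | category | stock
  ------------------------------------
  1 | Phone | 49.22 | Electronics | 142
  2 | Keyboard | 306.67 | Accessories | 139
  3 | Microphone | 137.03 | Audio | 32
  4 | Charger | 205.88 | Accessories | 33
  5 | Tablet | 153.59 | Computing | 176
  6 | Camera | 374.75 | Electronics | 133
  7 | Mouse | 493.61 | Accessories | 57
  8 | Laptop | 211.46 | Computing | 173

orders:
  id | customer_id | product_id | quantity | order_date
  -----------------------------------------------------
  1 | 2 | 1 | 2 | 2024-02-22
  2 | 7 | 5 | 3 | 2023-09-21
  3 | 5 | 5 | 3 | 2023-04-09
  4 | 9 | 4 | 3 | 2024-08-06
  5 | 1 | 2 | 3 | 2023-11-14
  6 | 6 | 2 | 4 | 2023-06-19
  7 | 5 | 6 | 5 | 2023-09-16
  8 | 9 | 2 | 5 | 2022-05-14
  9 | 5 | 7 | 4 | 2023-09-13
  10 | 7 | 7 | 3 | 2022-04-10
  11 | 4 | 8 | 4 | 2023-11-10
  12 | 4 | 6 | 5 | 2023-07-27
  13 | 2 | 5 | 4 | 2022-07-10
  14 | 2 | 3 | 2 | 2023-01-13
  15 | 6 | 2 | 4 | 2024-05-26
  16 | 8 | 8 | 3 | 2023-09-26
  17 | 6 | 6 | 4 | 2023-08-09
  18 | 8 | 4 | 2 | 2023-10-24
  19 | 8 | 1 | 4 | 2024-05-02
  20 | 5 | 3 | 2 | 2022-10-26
SELECT customer_id, COUNT(*) AS order_count FROM orders GROUP BY customer_id HAVING COUNT(*) >= 2

Execution result:
customer_id | order_count
2 | 3
4 | 2
5 | 4
6 | 3
7 | 2
8 | 3
9 | 2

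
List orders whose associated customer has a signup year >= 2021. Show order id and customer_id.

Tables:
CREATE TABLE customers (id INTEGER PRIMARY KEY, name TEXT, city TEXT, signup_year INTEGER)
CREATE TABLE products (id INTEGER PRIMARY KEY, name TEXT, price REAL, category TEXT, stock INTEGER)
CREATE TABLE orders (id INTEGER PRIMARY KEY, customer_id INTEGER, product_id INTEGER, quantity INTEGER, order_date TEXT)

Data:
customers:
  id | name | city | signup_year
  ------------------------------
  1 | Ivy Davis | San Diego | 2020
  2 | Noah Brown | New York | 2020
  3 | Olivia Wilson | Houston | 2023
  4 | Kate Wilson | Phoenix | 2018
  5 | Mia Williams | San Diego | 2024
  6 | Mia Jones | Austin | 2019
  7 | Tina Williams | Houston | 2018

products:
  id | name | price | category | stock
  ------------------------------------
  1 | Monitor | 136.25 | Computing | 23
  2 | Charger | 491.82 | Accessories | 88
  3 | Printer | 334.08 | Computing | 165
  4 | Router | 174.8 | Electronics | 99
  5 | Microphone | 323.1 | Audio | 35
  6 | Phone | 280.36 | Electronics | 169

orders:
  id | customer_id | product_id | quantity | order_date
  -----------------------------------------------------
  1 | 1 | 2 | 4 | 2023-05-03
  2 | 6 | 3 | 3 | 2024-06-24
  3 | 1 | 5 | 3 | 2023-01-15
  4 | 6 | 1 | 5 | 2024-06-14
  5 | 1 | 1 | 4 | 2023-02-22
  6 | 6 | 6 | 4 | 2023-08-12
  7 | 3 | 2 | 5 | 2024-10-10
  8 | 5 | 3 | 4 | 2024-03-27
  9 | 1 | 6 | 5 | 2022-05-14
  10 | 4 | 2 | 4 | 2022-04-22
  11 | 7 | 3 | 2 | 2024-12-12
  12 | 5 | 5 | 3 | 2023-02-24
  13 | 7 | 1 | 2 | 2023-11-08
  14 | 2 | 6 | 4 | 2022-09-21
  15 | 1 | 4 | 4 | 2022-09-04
SELECT id, customer_id FROM orders WHERE customer_id IN (SELECT id FROM customers WHERE signup_year >= 2021)

Execution result:
id | customer_id
7 | 3
8 | 5
12 | 5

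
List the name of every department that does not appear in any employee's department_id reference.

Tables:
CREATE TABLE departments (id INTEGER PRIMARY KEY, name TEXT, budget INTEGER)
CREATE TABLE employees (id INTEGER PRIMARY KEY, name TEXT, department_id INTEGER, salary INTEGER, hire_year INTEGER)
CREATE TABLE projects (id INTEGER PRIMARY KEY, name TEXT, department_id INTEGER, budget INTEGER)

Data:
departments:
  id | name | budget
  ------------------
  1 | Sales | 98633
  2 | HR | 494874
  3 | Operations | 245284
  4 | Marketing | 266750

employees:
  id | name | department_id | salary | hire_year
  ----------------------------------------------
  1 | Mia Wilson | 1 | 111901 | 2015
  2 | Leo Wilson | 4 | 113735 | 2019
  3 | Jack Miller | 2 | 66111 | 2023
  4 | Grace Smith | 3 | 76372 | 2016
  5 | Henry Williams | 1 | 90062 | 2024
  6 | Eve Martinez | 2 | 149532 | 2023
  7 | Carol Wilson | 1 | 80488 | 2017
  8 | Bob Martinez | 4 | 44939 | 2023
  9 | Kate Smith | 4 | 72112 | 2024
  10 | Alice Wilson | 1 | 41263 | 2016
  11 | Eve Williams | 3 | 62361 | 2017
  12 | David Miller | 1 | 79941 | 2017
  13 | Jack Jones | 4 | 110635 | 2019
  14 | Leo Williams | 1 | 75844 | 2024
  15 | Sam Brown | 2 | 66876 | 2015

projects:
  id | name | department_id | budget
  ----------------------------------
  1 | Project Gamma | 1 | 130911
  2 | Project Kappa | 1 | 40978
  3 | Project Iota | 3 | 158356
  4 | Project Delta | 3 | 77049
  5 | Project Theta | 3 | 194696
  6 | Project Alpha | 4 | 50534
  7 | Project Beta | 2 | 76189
SELECT p.name FROM departments p LEFT JOIN employees c ON c.department_id = p.id WHERE c.id IS NULL

Execution result:
(no rows)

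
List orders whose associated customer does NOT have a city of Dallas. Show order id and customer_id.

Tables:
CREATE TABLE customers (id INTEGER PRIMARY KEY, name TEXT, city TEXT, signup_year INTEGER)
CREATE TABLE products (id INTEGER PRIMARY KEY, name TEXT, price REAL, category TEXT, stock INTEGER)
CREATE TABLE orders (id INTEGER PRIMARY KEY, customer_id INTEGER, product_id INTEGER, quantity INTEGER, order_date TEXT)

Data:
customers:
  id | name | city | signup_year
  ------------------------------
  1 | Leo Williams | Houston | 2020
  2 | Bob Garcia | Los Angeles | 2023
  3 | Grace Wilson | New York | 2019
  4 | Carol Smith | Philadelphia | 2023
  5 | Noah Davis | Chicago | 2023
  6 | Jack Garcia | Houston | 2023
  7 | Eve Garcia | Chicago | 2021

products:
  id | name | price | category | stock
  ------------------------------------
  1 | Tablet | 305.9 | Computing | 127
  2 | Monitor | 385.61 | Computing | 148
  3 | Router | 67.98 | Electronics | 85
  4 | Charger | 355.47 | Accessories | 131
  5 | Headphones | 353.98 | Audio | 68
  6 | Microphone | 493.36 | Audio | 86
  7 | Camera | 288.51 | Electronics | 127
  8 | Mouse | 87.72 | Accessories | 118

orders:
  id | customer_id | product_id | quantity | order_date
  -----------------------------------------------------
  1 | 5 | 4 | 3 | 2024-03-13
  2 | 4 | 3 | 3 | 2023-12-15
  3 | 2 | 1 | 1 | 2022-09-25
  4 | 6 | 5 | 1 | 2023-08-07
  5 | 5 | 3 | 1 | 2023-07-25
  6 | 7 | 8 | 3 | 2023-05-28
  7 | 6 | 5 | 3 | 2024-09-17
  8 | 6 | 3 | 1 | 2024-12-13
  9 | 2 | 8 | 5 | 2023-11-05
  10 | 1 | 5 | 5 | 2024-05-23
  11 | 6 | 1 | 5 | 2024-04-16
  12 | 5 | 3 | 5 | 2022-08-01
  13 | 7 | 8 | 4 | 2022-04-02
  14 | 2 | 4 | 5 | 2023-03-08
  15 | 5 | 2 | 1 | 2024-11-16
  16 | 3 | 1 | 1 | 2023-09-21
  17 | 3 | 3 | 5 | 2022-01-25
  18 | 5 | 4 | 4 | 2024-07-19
SELECT id, customer_id FROM orders WHERE customer_id NOT IN (SELECT id FROM customers WHERE city = 'Dallas')

Execution result:
id | customer_id
1 | 5
2 | 4
3 | 2
4 | 6
5 | 5
6 | 7
7 | 6
8 | 6
9 | 2
10 | 1
11 | 6
12 | 5
13 | 7
14 | 2
15 | 5
16 | 3
17 | 3
18 | 5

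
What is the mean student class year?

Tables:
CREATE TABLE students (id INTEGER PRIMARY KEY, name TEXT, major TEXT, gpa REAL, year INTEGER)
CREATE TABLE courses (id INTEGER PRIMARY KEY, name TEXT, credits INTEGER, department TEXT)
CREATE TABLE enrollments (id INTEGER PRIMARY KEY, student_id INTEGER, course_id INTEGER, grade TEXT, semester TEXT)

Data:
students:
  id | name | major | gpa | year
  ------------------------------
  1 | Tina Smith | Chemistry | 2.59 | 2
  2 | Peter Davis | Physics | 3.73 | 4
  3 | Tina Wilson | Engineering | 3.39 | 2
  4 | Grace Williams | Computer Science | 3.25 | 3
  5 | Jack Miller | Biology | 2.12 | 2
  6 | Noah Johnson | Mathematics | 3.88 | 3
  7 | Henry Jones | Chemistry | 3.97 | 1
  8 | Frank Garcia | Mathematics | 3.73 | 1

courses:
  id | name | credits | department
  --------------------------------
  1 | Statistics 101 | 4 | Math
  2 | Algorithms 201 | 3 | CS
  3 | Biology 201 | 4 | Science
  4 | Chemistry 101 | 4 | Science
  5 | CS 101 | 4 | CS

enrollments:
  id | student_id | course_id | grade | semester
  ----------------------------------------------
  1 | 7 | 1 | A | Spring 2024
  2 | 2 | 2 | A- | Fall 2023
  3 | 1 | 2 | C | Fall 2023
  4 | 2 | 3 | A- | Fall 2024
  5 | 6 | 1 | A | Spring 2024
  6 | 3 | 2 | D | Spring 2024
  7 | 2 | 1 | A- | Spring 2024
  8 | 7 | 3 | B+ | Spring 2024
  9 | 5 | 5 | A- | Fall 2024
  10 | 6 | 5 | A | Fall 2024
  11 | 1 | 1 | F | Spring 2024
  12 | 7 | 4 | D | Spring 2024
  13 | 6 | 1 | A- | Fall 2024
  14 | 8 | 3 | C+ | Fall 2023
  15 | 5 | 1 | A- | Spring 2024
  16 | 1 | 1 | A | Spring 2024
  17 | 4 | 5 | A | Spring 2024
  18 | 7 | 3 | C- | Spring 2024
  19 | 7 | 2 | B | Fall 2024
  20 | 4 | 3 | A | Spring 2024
SELECT AVG(year) FROM students

Execution result:
2.25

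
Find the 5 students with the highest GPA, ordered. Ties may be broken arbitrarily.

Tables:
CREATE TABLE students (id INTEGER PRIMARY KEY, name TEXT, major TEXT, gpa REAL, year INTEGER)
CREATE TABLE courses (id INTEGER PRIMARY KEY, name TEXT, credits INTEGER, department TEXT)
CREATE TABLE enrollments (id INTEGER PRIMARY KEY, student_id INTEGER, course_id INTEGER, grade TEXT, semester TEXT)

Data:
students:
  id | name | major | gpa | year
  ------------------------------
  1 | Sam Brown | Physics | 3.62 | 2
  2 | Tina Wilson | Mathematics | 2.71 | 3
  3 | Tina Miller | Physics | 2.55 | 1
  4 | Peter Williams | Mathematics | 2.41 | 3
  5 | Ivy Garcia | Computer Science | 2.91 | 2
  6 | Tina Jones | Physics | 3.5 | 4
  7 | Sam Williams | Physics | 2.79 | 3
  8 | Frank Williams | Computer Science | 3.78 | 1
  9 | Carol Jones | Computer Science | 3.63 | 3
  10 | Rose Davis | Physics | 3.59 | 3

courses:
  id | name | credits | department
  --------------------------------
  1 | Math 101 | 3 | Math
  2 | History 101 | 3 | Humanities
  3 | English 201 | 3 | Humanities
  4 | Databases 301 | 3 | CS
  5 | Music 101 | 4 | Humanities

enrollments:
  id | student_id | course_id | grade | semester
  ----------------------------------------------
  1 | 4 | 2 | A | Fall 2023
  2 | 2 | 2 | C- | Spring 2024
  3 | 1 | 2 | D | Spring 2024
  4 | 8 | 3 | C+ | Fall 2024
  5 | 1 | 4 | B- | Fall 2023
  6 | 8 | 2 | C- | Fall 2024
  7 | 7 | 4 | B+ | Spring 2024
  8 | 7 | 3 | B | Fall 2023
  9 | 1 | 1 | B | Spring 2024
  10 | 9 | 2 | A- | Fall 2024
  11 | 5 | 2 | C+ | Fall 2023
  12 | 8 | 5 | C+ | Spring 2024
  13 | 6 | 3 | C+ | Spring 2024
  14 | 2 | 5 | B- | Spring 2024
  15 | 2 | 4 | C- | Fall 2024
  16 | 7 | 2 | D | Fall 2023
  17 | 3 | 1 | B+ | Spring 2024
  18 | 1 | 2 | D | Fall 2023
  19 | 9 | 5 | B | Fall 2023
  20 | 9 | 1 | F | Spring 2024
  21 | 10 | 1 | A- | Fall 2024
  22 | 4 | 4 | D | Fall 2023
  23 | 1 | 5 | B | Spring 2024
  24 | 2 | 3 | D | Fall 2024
SELECT name, gpa FROM students ORDER BY gpa DESC LIMIT 5

Execution result:
name | gpa
Frank Williams | 3.78
Carol Jones | 3.63
Sam Brown | 3.62
Rose Davis | 3.59
Tina Jones | 3.50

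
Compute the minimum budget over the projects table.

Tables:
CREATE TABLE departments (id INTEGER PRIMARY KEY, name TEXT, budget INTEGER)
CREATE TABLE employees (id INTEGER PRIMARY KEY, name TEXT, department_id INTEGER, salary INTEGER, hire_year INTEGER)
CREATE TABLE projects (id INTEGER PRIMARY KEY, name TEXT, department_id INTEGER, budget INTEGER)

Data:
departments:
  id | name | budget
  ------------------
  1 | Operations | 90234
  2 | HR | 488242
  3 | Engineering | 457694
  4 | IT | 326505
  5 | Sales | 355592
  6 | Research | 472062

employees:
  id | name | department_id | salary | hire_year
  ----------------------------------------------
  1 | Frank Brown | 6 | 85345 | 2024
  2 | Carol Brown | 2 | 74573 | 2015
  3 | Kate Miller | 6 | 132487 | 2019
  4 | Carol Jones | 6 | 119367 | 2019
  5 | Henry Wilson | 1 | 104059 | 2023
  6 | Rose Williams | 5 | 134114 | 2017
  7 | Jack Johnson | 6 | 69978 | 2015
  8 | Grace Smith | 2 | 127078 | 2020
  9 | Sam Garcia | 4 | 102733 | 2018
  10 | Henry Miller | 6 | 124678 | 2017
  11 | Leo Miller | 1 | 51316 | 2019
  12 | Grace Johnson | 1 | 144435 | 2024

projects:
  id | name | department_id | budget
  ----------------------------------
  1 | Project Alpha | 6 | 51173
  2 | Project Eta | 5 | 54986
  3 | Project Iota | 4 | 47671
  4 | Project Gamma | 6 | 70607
SELECT MIN(budget) FROM projects

Execution result:
47671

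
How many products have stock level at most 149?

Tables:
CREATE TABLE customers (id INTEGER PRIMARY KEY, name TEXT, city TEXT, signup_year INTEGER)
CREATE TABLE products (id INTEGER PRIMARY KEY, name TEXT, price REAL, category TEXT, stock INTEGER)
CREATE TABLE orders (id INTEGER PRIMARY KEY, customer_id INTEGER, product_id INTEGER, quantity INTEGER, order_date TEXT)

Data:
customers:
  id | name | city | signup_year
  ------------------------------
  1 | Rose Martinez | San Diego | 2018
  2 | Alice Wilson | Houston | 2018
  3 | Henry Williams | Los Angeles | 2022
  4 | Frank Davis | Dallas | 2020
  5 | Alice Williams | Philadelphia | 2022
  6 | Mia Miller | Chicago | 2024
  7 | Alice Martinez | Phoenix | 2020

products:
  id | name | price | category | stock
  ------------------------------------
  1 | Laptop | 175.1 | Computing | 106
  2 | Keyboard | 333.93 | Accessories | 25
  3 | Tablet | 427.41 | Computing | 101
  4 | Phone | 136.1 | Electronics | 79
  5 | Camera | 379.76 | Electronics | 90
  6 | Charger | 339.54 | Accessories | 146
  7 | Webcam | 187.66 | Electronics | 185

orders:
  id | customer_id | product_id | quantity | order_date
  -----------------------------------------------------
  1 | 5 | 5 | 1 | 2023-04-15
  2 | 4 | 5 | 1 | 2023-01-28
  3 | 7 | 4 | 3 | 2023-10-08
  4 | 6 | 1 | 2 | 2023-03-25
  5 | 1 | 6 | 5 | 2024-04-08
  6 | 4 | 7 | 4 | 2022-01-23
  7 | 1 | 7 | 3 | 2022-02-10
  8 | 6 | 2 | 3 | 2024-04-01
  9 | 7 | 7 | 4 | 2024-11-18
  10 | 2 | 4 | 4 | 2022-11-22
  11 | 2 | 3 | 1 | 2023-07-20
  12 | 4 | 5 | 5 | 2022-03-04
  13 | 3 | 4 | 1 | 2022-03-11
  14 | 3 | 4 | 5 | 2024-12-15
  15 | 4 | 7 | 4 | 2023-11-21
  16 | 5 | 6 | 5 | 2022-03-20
SELECT COUNT(*) FROM products WHERE stock <= 149

Execution result:
6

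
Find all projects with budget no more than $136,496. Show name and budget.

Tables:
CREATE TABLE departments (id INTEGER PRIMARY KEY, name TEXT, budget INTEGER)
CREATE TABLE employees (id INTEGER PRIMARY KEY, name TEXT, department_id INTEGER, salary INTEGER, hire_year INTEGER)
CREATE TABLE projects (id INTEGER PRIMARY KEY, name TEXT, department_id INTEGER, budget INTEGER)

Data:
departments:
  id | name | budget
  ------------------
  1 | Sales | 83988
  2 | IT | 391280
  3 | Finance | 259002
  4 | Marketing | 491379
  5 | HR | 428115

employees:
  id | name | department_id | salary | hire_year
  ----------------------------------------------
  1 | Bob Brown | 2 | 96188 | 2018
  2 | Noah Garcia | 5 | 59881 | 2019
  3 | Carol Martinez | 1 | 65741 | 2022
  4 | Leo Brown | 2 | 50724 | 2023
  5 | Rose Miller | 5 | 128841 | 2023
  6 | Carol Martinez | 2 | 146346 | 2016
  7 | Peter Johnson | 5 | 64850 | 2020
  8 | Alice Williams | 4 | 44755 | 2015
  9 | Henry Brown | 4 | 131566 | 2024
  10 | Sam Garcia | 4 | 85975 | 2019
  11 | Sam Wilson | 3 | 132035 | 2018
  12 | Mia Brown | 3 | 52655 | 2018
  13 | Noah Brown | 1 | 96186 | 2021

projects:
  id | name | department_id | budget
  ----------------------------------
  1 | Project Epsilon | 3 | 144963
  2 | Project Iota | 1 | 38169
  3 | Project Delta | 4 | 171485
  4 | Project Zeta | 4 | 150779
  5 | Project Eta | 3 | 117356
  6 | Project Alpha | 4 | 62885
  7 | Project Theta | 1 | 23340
SELECT name, budget FROM projects WHERE budget <= 136496

Execution result:
name | budget
Project Iota | 38169
Project Eta | 117356
Project Alpha | 62885
Project Theta | 23340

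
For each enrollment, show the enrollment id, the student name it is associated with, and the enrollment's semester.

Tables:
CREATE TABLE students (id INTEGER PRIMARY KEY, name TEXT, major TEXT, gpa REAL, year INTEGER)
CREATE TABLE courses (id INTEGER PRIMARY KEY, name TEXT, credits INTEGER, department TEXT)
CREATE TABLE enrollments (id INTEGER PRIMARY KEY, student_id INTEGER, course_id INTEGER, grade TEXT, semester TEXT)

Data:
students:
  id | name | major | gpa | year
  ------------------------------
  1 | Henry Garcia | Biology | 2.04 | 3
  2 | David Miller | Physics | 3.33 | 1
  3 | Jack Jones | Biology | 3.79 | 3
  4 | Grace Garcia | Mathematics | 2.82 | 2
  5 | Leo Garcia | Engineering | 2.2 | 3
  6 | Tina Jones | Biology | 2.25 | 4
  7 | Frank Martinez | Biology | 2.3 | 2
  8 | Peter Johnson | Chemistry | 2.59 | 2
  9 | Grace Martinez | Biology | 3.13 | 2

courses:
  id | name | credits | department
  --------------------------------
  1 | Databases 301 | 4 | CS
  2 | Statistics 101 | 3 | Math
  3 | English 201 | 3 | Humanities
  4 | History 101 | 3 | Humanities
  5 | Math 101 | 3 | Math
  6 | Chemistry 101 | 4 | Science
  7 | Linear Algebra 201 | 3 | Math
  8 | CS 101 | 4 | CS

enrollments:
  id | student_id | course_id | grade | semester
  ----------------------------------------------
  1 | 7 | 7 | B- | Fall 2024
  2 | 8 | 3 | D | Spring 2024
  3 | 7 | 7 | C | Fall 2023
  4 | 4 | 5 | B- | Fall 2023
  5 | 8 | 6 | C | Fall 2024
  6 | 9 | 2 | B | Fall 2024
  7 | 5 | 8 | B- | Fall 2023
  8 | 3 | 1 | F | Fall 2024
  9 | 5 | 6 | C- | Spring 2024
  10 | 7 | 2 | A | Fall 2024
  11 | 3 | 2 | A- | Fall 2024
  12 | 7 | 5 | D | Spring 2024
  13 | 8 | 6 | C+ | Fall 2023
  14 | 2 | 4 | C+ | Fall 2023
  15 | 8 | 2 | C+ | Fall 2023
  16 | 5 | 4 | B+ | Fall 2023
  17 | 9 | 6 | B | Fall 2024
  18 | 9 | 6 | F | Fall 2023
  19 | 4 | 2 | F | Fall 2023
SELECT c.id, p.name AS student, c.semester FROM enrollments c JOIN students p ON c.student_id = p.id

Execution result:
id | student | semester
1 | Frank Martinez | Fall 2024
2 | Peter Johnson | Spring 2024
3 | Frank Martinez | Fall 2023
4 | Grace Garcia | Fall 2023
5 | Peter Johnson | Fall 2024
6 | Grace Martinez | Fall 2024
7 | Leo Garcia | Fall 2023
8 | Jack Jones | Fall 2024
9 | Leo Garcia | Spring 2024
10 | Frank Martinez | Fall 2024
11 | Jack Jones | Fall 2024
12 | Frank Martinez | Spring 2024
13 | Peter Johnson | Fall 2023
14 | David Miller | Fall 2023
15 | Peter Johnson | Fall 2023
16 | Leo Garcia | Fall 2023
17 | Grace Martinez | Fall 2024
18 | Grace Martinez | Fall 2023
19 | Grace Garcia | Fall 2023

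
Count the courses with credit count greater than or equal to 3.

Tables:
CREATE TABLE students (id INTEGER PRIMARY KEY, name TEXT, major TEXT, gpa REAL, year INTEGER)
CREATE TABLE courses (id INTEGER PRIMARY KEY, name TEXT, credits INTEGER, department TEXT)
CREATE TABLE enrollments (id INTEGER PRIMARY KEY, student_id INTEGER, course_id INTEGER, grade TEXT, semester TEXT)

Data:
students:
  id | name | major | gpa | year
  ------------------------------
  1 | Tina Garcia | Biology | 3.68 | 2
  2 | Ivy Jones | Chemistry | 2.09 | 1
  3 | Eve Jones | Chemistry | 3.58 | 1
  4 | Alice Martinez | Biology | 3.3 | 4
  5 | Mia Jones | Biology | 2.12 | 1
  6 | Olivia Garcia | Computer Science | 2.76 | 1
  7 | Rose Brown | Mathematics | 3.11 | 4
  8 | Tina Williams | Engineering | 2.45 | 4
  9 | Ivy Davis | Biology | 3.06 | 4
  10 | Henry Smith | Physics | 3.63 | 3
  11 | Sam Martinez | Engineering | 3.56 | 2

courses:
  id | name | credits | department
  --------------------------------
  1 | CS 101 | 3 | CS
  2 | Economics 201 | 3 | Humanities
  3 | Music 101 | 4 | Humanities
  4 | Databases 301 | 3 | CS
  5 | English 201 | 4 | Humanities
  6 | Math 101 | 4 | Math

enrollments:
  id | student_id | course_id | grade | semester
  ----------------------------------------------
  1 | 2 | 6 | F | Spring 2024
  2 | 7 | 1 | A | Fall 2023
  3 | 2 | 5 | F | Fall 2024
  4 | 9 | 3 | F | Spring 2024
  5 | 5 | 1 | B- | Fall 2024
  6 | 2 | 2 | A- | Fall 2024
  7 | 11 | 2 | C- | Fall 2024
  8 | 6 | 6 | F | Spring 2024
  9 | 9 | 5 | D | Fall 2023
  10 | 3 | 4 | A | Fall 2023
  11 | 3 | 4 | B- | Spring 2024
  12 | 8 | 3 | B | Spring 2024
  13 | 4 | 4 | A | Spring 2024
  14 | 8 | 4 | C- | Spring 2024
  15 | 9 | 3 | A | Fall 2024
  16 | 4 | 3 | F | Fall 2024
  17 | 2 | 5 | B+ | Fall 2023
SELECT COUNT(*) FROM courses WHERE credits >= 3

Execution result:
6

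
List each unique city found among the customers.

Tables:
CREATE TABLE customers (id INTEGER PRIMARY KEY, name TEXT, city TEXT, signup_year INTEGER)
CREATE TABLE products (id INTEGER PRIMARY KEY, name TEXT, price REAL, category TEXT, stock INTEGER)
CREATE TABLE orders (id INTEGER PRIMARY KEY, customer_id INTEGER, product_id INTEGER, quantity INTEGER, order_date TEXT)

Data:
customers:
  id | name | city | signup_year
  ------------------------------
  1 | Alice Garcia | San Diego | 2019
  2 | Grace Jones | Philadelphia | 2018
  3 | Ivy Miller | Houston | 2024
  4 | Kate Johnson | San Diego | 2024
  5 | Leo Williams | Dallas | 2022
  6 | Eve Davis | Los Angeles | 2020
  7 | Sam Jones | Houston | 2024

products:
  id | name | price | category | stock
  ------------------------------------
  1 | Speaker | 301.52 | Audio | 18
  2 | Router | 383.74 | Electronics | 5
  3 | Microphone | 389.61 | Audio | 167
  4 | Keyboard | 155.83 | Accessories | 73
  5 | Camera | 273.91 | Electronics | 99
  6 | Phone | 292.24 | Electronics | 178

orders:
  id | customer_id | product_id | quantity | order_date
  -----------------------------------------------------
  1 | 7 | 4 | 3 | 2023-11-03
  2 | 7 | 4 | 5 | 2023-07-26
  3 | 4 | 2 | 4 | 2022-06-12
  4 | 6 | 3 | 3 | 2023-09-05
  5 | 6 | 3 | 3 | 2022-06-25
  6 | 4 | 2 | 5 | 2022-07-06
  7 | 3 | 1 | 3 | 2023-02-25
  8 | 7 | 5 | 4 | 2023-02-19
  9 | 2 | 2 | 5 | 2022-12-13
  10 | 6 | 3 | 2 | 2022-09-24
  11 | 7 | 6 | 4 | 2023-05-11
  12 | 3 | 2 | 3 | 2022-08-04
SELECT DISTINCT city FROM customers

Execution result:
city
San Diego
Philadelphia
Houston
Dallas
Los Angeles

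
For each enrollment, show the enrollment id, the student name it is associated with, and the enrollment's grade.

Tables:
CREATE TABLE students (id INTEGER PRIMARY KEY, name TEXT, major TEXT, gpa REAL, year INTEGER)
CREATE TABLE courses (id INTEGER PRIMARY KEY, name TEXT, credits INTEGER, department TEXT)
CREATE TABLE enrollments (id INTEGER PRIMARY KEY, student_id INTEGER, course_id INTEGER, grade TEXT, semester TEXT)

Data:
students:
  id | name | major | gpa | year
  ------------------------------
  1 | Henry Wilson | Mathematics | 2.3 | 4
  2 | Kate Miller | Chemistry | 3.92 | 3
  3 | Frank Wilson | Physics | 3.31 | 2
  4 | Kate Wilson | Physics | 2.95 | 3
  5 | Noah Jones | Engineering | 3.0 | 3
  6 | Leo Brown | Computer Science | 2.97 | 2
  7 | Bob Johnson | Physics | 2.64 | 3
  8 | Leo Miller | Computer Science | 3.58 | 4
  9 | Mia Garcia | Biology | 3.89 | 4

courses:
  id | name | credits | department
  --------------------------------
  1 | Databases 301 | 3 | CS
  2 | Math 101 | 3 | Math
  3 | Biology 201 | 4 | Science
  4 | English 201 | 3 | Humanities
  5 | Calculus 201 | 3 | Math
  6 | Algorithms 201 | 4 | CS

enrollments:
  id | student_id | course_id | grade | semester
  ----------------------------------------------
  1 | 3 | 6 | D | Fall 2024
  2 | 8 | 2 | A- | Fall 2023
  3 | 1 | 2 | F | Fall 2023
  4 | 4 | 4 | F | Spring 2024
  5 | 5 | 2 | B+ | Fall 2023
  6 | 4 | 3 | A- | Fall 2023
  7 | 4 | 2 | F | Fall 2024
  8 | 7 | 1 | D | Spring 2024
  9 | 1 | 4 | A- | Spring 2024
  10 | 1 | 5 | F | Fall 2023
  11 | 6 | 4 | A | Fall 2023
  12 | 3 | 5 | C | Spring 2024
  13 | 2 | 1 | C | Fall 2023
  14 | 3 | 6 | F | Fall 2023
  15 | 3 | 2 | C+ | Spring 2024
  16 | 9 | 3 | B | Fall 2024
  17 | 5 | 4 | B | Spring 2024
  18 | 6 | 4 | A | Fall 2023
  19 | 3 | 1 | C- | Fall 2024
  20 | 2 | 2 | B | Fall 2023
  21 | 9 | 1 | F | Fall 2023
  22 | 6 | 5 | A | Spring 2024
SELECT c.id, p.name AS student, c.grade FROM enrollments c JOIN students p ON c.student_id = p.id

Execution result:
id | student | grade
1 | Frank Wilson | D
2 | Leo Miller | A-
3 | Henry Wilson | F
4 | Kate Wilson | F
5 | Noah Jones | B+
6 | Kate Wilson | A-
7 | Kate Wilson | F
8 | Bob Johnson | D
9 | Henry Wilson | A-
10 | Henry Wilson | F
11 | Leo Brown | A
12 | Frank Wilson | C
13 | Kate Miller | C
14 | Frank Wilson | F
15 | Frank Wilson | C+
16 | Mia Garcia | B
17 | Noah Jones | B
18 | Leo Brown | A
19 | Frank Wilson | C-
20 | Kate Miller | B
21 | Mia Garcia | F
22 | Leo Brown | A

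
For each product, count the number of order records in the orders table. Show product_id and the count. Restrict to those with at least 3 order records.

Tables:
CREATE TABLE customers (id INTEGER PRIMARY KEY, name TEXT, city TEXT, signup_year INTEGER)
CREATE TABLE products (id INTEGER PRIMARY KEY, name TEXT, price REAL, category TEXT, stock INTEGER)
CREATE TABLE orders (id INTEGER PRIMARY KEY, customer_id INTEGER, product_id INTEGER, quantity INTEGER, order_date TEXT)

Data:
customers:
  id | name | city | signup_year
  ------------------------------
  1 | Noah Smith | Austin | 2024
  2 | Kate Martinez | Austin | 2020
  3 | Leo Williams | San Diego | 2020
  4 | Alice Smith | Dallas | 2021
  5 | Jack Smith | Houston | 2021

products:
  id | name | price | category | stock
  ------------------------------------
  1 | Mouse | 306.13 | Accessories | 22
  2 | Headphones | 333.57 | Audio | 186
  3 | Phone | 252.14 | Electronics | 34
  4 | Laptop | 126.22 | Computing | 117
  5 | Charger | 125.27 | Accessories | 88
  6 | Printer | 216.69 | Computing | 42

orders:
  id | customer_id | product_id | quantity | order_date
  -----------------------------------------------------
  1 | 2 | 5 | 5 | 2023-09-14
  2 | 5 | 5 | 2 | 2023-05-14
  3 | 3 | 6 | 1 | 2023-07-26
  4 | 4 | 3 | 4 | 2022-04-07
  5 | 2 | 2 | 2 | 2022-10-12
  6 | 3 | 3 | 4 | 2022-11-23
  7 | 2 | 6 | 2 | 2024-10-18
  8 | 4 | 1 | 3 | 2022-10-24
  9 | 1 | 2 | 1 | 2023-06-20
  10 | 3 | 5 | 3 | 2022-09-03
SELECT product_id, COUNT(*) AS order_count FROM orders GROUP BY product_id HAVING COUNT(*) >= 3

Execution result:
product_id | order_count
5 | 3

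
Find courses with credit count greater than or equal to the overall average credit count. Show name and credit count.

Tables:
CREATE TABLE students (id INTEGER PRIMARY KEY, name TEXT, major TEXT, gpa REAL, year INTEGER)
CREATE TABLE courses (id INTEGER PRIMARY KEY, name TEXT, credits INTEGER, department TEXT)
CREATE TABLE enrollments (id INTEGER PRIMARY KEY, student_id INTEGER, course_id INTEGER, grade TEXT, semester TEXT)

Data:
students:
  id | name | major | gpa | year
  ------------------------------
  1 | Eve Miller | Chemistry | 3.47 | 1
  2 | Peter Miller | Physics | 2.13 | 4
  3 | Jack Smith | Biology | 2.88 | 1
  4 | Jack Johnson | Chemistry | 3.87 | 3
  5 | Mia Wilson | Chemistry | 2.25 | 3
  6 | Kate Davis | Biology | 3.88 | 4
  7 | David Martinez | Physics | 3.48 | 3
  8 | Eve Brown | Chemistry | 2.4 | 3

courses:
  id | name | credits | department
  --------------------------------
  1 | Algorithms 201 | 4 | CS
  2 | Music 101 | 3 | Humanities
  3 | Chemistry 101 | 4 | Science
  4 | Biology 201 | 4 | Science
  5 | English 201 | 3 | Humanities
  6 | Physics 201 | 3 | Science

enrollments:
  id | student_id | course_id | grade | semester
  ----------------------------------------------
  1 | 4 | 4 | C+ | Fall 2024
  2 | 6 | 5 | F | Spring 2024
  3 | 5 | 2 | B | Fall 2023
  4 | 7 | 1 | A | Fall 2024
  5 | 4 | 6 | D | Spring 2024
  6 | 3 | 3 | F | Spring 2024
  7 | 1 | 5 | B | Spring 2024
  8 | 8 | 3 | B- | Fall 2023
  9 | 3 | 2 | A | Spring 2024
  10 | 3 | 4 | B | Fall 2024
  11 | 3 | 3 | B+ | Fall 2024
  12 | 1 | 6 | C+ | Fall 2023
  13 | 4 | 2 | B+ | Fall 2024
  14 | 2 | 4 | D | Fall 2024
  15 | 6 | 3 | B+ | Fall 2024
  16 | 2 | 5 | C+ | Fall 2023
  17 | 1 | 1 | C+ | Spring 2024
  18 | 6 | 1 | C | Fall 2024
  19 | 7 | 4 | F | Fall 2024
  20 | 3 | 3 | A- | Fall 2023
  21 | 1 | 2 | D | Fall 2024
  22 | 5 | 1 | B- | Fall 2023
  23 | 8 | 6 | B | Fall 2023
SELECT name, credits FROM courses WHERE credits >= (SELECT AVG(credits) FROM courses)

Execution result:
name | credits
Algorithms 201 | 4
Chemistry 101 | 4
Biology 201 | 4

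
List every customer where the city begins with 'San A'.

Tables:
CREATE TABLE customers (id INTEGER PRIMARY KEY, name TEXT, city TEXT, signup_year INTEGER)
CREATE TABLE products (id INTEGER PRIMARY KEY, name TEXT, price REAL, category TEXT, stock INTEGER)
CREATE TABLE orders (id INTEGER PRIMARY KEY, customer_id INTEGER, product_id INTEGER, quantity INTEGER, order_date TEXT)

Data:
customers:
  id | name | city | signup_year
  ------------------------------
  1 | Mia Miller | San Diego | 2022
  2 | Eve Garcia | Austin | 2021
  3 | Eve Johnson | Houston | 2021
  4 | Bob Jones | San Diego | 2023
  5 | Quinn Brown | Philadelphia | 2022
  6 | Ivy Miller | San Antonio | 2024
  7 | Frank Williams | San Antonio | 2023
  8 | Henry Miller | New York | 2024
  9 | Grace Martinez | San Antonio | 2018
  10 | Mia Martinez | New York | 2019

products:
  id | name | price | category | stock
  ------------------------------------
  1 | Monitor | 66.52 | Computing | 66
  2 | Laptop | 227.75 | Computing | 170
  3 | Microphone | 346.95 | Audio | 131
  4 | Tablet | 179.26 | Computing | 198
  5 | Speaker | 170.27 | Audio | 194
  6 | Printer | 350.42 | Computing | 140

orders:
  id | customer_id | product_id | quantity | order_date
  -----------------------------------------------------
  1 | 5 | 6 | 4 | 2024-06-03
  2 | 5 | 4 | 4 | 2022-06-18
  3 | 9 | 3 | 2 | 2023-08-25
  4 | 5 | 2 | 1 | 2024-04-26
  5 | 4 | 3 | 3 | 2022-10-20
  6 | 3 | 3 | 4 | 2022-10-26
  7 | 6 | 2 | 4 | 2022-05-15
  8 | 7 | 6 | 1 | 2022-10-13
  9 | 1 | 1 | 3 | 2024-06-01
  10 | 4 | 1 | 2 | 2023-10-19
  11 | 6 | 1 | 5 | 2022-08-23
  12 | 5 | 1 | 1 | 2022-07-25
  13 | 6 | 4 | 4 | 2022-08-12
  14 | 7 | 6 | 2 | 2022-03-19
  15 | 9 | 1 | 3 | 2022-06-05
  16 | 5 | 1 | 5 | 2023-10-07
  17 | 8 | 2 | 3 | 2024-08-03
SELECT name, city FROM customers WHERE city LIKE 'San A%'

Execution result:
name | city
Ivy Miller | San Antonio
Frank Williams | San Antonio
Grace Martinez | San Antonio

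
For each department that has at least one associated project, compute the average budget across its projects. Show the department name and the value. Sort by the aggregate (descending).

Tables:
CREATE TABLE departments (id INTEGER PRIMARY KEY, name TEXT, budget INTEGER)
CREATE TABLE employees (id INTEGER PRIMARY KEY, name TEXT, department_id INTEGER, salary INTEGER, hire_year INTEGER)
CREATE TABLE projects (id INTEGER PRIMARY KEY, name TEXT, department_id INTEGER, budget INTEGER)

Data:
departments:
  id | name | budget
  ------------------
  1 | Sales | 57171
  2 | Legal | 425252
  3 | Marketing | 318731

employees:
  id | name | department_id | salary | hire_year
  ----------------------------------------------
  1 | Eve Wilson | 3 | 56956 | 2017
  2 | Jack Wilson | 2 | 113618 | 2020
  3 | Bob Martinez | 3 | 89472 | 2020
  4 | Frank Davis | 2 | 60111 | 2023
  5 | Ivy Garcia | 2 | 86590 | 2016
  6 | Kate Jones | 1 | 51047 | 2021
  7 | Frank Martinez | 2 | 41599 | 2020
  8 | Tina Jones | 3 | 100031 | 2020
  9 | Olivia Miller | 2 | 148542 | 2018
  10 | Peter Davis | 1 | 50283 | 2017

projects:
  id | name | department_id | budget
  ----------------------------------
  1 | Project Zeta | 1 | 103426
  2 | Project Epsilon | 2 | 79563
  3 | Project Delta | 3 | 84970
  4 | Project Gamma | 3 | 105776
SELECT p.name, AVG(c.budget) AS avg_budget FROM projects c JOIN departments p ON c.department_id = p.id GROUP BY p.id, p.name ORDER BY avg_budget DESC

Execution result:
name | avg_budget
Sales | 103426.00
Marketing | 95373.00
Legal | 79563.00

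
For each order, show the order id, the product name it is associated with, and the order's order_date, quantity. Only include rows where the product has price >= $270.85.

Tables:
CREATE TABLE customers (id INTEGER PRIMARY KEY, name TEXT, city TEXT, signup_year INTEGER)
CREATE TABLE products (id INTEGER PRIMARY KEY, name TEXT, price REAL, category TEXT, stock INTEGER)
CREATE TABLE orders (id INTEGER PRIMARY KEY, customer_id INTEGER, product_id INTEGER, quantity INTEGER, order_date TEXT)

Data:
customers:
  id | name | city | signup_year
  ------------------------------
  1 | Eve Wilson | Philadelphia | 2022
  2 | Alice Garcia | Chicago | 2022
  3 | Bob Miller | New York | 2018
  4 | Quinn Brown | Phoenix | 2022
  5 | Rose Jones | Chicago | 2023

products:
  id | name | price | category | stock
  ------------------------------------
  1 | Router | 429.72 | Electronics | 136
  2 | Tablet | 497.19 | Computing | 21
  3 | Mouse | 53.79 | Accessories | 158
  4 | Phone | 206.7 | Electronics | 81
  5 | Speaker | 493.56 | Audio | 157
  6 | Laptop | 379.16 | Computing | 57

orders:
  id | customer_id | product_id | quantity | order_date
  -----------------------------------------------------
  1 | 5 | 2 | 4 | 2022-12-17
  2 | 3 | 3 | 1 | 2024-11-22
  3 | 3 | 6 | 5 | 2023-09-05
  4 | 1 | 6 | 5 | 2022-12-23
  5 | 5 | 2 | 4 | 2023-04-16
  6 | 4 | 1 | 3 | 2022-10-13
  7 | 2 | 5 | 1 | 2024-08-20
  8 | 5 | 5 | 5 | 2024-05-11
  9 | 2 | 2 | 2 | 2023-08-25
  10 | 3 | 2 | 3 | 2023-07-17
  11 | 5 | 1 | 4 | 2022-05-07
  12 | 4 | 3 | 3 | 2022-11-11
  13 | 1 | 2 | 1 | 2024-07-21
SELECT c.id, p.name AS product, c.order_date, c.quantity FROM orders c JOIN products p ON c.product_id = p.id WHERE p.price >= 270.85

Execution result:
id | product | order_date | quantity
1 | Tablet | 2022-12-17 | 4
3 | Laptop | 2023-09-05 | 5
4 | Laptop | 2022-12-23 | 5
5 | Tablet | 2023-04-16 | 4
6 | Router | 2022-10-13 | 3
7 | Speaker | 2024-08-20 | 1
8 | Speaker | 2024-05-11 | 5
9 | Tablet | 2023-08-25 | 2
10 | Tablet | 2023-07-17 | 3
11 | Router | 2022-05-07 | 4
13 | Tablet | 2024-07-21 | 1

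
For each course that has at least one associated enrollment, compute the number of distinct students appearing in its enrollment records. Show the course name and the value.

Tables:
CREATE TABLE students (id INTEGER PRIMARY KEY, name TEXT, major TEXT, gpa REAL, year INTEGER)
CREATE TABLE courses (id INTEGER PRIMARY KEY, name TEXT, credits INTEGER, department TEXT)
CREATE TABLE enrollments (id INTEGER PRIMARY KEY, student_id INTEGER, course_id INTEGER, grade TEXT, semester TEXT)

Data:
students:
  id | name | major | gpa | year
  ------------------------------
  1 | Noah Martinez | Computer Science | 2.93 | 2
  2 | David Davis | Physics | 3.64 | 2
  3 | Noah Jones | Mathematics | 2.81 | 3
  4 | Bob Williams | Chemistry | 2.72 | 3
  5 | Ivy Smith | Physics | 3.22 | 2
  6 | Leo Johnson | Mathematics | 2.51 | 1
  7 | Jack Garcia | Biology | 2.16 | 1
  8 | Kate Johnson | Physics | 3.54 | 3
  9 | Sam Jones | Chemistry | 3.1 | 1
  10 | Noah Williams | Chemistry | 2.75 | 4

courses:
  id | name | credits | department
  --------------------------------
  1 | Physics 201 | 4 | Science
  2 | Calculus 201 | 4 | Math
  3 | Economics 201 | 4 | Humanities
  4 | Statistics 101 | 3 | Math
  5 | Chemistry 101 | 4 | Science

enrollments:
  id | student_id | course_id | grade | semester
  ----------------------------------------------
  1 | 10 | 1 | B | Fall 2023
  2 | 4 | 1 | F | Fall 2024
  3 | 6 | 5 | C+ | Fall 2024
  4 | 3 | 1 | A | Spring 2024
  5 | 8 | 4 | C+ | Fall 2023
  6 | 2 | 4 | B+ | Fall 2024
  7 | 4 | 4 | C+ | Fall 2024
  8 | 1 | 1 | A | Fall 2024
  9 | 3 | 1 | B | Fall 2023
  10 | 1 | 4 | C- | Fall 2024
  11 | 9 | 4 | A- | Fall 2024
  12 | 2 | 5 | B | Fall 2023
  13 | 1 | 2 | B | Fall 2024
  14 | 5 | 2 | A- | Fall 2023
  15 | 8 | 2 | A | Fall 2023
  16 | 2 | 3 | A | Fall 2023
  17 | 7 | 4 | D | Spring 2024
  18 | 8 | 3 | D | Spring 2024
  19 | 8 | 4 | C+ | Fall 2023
SELECT p.name, COUNT(DISTINCT c.student_id) AS distinct_student_count FROM enrollments c JOIN courses p ON c.course_id = p.id GROUP BY p.id, p.name

Execution result:
name | distinct_student_count
Physics 201 | 4
Calculus 201 | 3
Economics 201 | 2
Statistics 101 | 6
Chemistry 101 | 2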